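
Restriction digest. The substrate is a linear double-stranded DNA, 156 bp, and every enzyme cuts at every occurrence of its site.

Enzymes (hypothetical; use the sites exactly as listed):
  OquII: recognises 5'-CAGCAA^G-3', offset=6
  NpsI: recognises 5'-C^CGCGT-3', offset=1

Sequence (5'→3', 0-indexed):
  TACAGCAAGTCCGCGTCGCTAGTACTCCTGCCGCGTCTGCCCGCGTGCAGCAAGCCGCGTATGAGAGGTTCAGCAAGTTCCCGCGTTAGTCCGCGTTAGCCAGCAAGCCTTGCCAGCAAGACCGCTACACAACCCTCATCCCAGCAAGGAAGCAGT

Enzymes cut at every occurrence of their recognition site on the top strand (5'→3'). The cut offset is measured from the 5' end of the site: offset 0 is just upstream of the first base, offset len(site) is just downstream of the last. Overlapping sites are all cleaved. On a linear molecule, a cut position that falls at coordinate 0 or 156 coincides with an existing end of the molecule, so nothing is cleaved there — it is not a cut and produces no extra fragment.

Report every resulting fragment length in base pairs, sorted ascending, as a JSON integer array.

[2,3,5,8,9,10,10,12,13,15,20,21,28]

Scan for sites:
  OquII CAGCAAG/6: at [2, 47, 70, 100, 113, 141] ⇒ [8, 53, 76, 106, 119, 147]
  NpsI CCGCGT/1: at [10, 30, 40, 54, 80, 90] ⇒ [11, 31, 41, 55, 81, 91]

Pooled cuts: [8, 11, 31, 41, 53, 55, 76, 81, 91, 106, 119, 147]

Fragment lengths:
  [0,8): 8 bp
  [8,11): 3 bp
  [11,31): 20 bp
  [31,41): 10 bp
  [41,53): 12 bp
  [53,55): 2 bp
  [55,76): 21 bp
  [76,81): 5 bp
  [81,91): 10 bp
  [91,106): 15 bp
  [106,119): 13 bp
  [119,147): 28 bp
  [147,156): 9 bp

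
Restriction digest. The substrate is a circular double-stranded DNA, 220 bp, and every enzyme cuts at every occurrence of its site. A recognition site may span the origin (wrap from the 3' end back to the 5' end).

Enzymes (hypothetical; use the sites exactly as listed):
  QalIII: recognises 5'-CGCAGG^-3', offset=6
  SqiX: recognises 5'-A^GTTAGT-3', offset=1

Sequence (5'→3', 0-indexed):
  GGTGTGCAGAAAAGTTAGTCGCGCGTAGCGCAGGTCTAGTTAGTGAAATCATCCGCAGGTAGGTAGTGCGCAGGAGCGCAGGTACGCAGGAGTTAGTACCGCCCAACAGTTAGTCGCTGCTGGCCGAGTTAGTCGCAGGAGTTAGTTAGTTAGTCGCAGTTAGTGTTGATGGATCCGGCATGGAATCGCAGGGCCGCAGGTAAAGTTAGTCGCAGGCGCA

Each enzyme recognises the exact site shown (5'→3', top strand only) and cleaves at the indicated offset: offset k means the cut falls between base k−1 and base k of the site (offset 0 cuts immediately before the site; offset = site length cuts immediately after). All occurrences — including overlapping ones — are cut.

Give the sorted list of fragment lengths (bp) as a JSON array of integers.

[1,1,4,4,4,4,6,8,8,8,10,11,12,12,15,17,19,21,21,34]

Site scan:
  QalIII CGCAGG/6: at [28, 53, 68, 76, 84, 133, 186, 194, 210, 216] ⇒ [2, 34, 59, 74, 82, 90, 139, 192, 200, 216]
  SqiX AGTTAGT/1: at [12, 37, 90, 107, 126, 139, 143, 147, 157, 203] ⇒ [13, 38, 91, 108, 127, 140, 144, 148, 158, 204]

All cut coordinates (distinct, sorted): [2, 13, 34, 38, 59, 74, 82, 90, 91, 108, 127, 139, 140, 144, 148, 158, 192, 200, 204, 216]

Fragments:
  2→13: 11 bp
  13→34: 21 bp
  34→38: 4 bp
  38→59: 21 bp
  59→74: 15 bp
  74→82: 8 bp
  82→90: 8 bp
  90→91: 1 bp
  91→108: 17 bp
  108→127: 19 bp
  127→139: 12 bp
  139→140: 1 bp
  140→144: 4 bp
  144→148: 4 bp
  148→158: 10 bp
  158→192: 34 bp
  192→200: 8 bp
  200→204: 4 bp
  204→216: 12 bp
  216→2 (wrap): 220-216+2 = 6 bp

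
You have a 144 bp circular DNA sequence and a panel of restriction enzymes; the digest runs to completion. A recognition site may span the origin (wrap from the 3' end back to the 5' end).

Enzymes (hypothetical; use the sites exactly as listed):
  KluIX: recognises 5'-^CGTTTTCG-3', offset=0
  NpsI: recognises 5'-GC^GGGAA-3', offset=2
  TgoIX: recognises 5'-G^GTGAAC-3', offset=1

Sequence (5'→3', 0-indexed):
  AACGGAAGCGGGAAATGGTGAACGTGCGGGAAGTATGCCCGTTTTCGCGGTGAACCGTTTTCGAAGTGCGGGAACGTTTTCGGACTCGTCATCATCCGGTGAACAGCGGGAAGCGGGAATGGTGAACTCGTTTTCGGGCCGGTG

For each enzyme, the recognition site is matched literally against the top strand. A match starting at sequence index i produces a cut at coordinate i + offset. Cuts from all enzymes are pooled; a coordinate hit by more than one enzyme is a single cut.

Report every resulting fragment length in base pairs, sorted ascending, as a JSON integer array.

Scan for sites:
  KluIX (CGTTTTCG, off=0): starts [39, 55, 74, 128] → cuts [39, 55, 74, 128]
  NpsI (GCGGGAA, off=2): starts [7, 25, 67, 105, 112] → cuts [9, 27, 69, 107, 114]
  TgoIX (GGTGAAC, off=1): starts [16, 48, 97, 120, 140] → cuts [17, 49, 98, 121, 141]

Pooled cuts: [9, 17, 27, 39, 49, 55, 69, 74, 98, 107, 114, 121, 128, 141]

Fragment lengths:
  9→17: 8 bp
  17→27: 10 bp
  27→39: 12 bp
  39→49: 10 bp
  49→55: 6 bp
  55→69: 14 bp
  69→74: 5 bp
  74→98: 24 bp
  98→107: 9 bp
  107→114: 7 bp
  114→121: 7 bp
  121→128: 7 bp
  128→141: 13 bp
  141→9 (wrap): 144-141+9 = 12 bp

[5,6,7,7,7,8,9,10,10,12,12,13,14,24]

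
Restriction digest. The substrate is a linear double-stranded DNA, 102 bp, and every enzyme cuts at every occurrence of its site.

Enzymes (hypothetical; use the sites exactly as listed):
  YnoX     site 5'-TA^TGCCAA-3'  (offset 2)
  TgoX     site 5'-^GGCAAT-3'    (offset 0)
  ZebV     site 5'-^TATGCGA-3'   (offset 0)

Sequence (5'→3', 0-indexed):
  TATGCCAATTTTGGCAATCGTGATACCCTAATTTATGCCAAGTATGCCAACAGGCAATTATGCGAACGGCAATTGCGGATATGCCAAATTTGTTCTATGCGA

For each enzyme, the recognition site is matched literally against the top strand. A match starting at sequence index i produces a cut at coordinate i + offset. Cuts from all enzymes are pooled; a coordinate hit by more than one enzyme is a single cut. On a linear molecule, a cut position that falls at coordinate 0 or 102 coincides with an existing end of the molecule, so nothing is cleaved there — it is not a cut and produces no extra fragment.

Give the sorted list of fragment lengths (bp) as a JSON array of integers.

Per-enzyme occurrences:
  YnoX TATGCCAA/2: at [0, 33, 42, 79] ⇒ [2, 35, 44, 81]
  TgoX GGCAAT/0: at [12, 52, 67] ⇒ [12, 52, 67]
  ZebV TATGCGA/0: at [58, 95] ⇒ [58, 95]

Pooled cuts: [2, 12, 35, 44, 52, 58, 67, 81, 95]

Fragment lengths:
  [0,2): 2 bp
  [2,12): 10 bp
  [12,35): 23 bp
  [35,44): 9 bp
  [44,52): 8 bp
  [52,58): 6 bp
  [58,67): 9 bp
  [67,81): 14 bp
  [81,95): 14 bp
  [95,102): 7 bp

[2,6,7,8,9,9,10,14,14,23]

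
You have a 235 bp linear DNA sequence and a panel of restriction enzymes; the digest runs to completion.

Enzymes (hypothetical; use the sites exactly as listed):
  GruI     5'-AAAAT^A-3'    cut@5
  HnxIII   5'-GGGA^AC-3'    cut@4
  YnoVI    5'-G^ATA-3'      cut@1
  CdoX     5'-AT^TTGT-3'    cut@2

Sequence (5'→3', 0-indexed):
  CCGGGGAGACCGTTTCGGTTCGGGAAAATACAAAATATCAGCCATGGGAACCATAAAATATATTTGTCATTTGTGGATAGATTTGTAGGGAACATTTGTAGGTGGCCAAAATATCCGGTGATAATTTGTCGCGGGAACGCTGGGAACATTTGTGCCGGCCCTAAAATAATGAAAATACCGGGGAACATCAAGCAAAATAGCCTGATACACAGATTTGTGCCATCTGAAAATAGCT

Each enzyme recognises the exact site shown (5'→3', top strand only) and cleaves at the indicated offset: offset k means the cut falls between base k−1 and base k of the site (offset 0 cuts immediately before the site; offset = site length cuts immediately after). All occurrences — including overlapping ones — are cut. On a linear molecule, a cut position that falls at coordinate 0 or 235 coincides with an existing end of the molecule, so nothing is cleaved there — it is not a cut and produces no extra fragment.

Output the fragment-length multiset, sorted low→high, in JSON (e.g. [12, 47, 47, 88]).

Scan for sites:
  GruI AAAATA/5: at [24, 31, 54, 107, 162, 171, 193, 226] ⇒ [29, 36, 59, 112, 167, 176, 198, 231]
  HnxIII GGGAAC/4: at [45, 87, 132, 141, 180] ⇒ [49, 91, 136, 145, 184]
  YnoVI GATA/1: at [75, 119, 203] ⇒ [76, 120, 204]
  CdoX ATTTGT/2: at [61, 68, 80, 93, 123, 147, 212] ⇒ [63, 70, 82, 95, 125, 149, 214]

All cut coordinates (distinct, sorted): [29, 36, 49, 59, 63, 70, 76, 82, 91, 95, 112, 120, 125, 136, 145, 149, 167, 176, 184, 198, 204, 214, 231]

Fragments:
  [0,29): 29 bp
  [29,36): 7 bp
  [36,49): 13 bp
  [49,59): 10 bp
  [59,63): 4 bp
  [63,70): 7 bp
  [70,76): 6 bp
  [76,82): 6 bp
  [82,91): 9 bp
  [91,95): 4 bp
  [95,112): 17 bp
  [112,120): 8 bp
  [120,125): 5 bp
  [125,136): 11 bp
  [136,145): 9 bp
  [145,149): 4 bp
  [149,167): 18 bp
  [167,176): 9 bp
  [176,184): 8 bp
  [184,198): 14 bp
  [198,204): 6 bp
  [204,214): 10 bp
  [214,231): 17 bp
  [231,235): 4 bp

[4,4,4,4,5,6,6,6,7,7,8,8,9,9,9,10,10,11,13,14,17,17,18,29]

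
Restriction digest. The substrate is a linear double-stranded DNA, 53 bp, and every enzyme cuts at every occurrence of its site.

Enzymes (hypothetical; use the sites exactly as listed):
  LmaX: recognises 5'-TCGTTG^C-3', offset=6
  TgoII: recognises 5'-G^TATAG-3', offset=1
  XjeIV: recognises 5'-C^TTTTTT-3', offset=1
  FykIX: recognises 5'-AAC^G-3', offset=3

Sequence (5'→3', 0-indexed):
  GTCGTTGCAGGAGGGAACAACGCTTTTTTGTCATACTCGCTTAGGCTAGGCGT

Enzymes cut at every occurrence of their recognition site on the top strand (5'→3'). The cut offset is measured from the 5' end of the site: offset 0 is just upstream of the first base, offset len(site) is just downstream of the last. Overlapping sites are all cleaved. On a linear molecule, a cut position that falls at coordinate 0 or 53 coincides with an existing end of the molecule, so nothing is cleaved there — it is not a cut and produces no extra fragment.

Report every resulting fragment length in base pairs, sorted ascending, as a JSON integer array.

Site scan:
  LmaX TCGTTGC/6: at [1] ⇒ [7]
  TgoII (GTATAG, off=1): no sites
  XjeIV CTTTTTT/1: at [22] ⇒ [23]
  FykIX AACG/3: at [18] ⇒ [21]

Pooled cuts: [7, 21, 23]

Fragments:
  [0,7): 7 bp
  [7,21): 14 bp
  [21,23): 2 bp
  [23,53): 30 bp

[2,7,14,30]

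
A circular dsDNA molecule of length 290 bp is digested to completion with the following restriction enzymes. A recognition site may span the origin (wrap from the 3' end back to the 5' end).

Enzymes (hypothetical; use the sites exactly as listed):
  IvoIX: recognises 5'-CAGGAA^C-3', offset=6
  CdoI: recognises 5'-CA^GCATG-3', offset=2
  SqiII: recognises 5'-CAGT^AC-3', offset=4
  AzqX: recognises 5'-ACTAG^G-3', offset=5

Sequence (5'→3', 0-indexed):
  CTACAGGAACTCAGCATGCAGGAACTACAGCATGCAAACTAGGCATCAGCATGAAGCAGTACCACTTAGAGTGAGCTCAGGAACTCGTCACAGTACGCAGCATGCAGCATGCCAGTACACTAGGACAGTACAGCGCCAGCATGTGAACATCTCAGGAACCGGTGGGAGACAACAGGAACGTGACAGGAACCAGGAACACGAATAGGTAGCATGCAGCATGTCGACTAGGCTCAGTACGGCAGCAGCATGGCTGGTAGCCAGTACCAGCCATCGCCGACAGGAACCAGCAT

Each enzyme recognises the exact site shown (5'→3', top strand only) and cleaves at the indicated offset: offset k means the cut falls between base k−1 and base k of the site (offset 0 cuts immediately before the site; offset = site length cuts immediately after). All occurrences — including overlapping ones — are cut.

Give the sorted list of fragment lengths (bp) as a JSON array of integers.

Site scan:
  IvoIX (CAGGAAC, off=6): starts [3, 18, 77, 152, 172, 183, 190, 277] → cuts [9, 24, 83, 158, 178, 189, 196, 283]
  CdoI (CAGCATG, off=2): starts [11, 27, 46, 97, 104, 136, 213, 242] → cuts [13, 29, 48, 99, 106, 138, 215, 244]
  SqiII (CAGTAC, off=4): starts [56, 90, 112, 125, 231, 258] → cuts [60, 94, 116, 129, 235, 262]
  AzqX (ACTAGG, off=5): starts [37, 118, 223] → cuts [42, 123, 228]

Pooled cuts: [9, 13, 24, 29, 42, 48, 60, 83, 94, 99, 106, 116, 123, 129, 138, 158, 178, 189, 196, 215, 228, 235, 244, 262, 283]

Fragments:
  9→13: 4 bp
  13→24: 11 bp
  24→29: 5 bp
  29→42: 13 bp
  42→48: 6 bp
  48→60: 12 bp
  60→83: 23 bp
  83→94: 11 bp
  94→99: 5 bp
  99→106: 7 bp
  106→116: 10 bp
  116→123: 7 bp
  123→129: 6 bp
  129→138: 9 bp
  138→158: 20 bp
  158→178: 20 bp
  178→189: 11 bp
  189→196: 7 bp
  196→215: 19 bp
  215→228: 13 bp
  228→235: 7 bp
  235→244: 9 bp
  244→262: 18 bp
  262→283: 21 bp
  283→9 (wrap): 290-283+9 = 16 bp

[4,5,5,6,6,7,7,7,7,9,9,10,11,11,11,12,13,13,16,18,19,20,20,21,23]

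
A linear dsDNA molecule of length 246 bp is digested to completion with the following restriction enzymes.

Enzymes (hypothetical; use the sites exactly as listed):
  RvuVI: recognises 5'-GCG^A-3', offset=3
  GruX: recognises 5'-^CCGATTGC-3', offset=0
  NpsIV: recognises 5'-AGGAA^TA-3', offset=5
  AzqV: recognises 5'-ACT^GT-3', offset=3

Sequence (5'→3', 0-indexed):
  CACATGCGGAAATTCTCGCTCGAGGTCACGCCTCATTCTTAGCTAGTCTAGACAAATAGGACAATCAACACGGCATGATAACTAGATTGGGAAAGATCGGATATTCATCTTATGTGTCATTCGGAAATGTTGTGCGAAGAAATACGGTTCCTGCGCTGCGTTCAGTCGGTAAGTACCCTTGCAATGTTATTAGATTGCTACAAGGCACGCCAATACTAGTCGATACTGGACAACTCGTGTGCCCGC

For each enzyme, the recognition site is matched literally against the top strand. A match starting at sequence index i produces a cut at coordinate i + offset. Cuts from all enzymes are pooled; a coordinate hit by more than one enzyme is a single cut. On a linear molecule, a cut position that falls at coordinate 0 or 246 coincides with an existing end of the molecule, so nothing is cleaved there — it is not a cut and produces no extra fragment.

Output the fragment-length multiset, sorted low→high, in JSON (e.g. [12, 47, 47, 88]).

Site scan:
  RvuVI (GCGA, off=3): starts [133] → cuts [136]
  GruX (CCGATTGC, off=0): no sites
  NpsIV (AGGAATA, off=5): no sites
  AzqV (ACTGT, off=3): no sites

All cut coordinates (distinct, sorted): [136]

Fragments:
  [0,136): 136 bp
  [136,246): 110 bp

[110,136]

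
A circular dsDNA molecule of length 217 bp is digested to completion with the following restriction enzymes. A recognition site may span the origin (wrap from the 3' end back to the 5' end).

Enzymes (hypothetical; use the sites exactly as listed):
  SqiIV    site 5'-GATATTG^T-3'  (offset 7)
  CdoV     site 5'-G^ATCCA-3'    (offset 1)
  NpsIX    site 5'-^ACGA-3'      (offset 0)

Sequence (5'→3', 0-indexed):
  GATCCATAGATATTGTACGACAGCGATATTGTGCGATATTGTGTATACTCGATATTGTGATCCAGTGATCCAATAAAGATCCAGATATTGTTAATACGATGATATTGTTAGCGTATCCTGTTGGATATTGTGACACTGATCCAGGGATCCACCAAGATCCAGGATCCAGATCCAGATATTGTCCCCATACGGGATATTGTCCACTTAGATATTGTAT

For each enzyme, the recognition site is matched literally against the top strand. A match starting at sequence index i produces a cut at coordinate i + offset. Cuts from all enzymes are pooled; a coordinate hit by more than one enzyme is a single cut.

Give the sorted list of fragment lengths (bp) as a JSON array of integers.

Site scan:
  SqiIV GATATTGT/7: at [8, 24, 34, 50, 83, 100, 123, 174, 192, 207] ⇒ [15, 31, 41, 57, 90, 107, 130, 181, 199, 214]
  CdoV GATCCA/1: at [0, 58, 66, 77, 137, 145, 155, 162, 168] ⇒ [1, 59, 67, 78, 138, 146, 156, 163, 169]
  NpsIX ACGA/0: at [16, 95] ⇒ [16, 95]

Pooled cuts: [1, 15, 16, 31, 41, 57, 59, 67, 78, 90, 95, 107, 130, 138, 146, 156, 163, 169, 181, 199, 214]

Fragments:
  1→15: 14 bp
  15→16: 1 bp
  16→31: 15 bp
  31→41: 10 bp
  41→57: 16 bp
  57→59: 2 bp
  59→67: 8 bp
  67→78: 11 bp
  78→90: 12 bp
  90→95: 5 bp
  95→107: 12 bp
  107→130: 23 bp
  130→138: 8 bp
  138→146: 8 bp
  146→156: 10 bp
  156→163: 7 bp
  163→169: 6 bp
  169→181: 12 bp
  181→199: 18 bp
  199→214: 15 bp
  214→1 (wrap): 217-214+1 = 4 bp

[1,2,4,5,6,7,8,8,8,10,10,11,12,12,12,14,15,15,16,18,23]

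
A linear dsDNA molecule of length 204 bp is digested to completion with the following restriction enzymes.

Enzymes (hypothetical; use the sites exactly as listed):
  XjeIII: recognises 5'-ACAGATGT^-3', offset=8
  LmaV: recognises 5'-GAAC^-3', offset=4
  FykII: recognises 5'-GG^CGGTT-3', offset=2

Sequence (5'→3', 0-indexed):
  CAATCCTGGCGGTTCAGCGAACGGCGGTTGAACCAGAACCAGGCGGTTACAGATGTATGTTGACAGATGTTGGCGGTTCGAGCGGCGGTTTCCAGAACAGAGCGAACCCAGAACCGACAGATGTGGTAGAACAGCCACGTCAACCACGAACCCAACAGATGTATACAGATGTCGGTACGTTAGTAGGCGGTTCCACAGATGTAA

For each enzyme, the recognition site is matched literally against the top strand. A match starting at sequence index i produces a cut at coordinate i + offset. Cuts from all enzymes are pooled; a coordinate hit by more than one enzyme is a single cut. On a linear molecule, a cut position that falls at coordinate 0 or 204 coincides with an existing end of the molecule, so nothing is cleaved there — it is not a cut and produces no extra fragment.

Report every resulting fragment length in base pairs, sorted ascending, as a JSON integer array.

[2,2,3,4,6,7,8,9,9,9,10,10,11,12,13,13,13,14,15,15,19]

Scan for sites:
  XjeIII ACAGATGT/8: at [48, 62, 116, 154, 164, 194] ⇒ [56, 70, 124, 162, 172, 202]
  LmaV GAAC/4: at [18, 29, 35, 94, 103, 110, 128, 147] ⇒ [22, 33, 39, 98, 107, 114, 132, 151]
  FykII GGCGGTT/2: at [7, 22, 41, 71, 83, 185] ⇒ [9, 24, 43, 73, 85, 187]

Pooled cuts: [9, 22, 24, 33, 39, 43, 56, 70, 73, 85, 98, 107, 114, 124, 132, 151, 162, 172, 187, 202]

Fragments:
  [0,9): 9 bp
  [9,22): 13 bp
  [22,24): 2 bp
  [24,33): 9 bp
  [33,39): 6 bp
  [39,43): 4 bp
  [43,56): 13 bp
  [56,70): 14 bp
  [70,73): 3 bp
  [73,85): 12 bp
  [85,98): 13 bp
  [98,107): 9 bp
  [107,114): 7 bp
  [114,124): 10 bp
  [124,132): 8 bp
  [132,151): 19 bp
  [151,162): 11 bp
  [162,172): 10 bp
  [172,187): 15 bp
  [187,202): 15 bp
  [202,204): 2 bp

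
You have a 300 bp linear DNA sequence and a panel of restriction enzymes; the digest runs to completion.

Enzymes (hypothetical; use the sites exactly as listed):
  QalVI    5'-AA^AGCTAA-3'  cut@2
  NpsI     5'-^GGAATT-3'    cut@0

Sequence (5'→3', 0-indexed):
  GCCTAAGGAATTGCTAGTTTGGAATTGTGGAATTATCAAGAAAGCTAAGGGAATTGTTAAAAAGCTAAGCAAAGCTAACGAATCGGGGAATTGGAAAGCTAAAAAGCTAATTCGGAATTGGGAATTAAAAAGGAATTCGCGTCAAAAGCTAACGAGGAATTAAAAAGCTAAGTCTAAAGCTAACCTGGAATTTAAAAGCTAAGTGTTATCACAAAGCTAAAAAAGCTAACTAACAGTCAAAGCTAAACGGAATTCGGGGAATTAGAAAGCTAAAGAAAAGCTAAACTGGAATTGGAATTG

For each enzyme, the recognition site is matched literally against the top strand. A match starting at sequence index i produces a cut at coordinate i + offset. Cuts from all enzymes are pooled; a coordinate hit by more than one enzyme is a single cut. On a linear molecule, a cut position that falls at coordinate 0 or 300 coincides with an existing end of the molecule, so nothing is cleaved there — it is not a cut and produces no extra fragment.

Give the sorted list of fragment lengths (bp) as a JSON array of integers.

[6,6,7,7,7,8,8,8,9,9,9,9,9,9,10,10,10,10,10,11,11,12,13,14,14,14,15,17,18]

Per-enzyme occurrences:
  QalVI (AAAGCTAA, off=2): starts [40, 60, 70, 94, 102, 144, 163, 175, 194, 212, 221, 238, 265, 276] → cuts [42, 62, 72, 96, 104, 146, 165, 177, 196, 214, 223, 240, 267, 278]
  NpsI (GGAATT, off=0): starts [6, 20, 28, 49, 86, 113, 120, 131, 155, 186, 248, 257, 287, 293] → cuts [6, 20, 28, 49, 86, 113, 120, 131, 155, 186, 248, 257, 287, 293]

All cut coordinates (distinct, sorted): [6, 20, 28, 42, 49, 62, 72, 86, 96, 104, 113, 120, 131, 146, 155, 165, 177, 186, 196, 214, 223, 240, 248, 257, 267, 278, 287, 293]

Fragment lengths:
  [0,6): 6 bp
  [6,20): 14 bp
  [20,28): 8 bp
  [28,42): 14 bp
  [42,49): 7 bp
  [49,62): 13 bp
  [62,72): 10 bp
  [72,86): 14 bp
  [86,96): 10 bp
  [96,104): 8 bp
  [104,113): 9 bp
  [113,120): 7 bp
  [120,131): 11 bp
  [131,146): 15 bp
  [146,155): 9 bp
  [155,165): 10 bp
  [165,177): 12 bp
  [177,186): 9 bp
  [186,196): 10 bp
  [196,214): 18 bp
  [214,223): 9 bp
  [223,240): 17 bp
  [240,248): 8 bp
  [248,257): 9 bp
  [257,267): 10 bp
  [267,278): 11 bp
  [278,287): 9 bp
  [287,293): 6 bp
  [293,300): 7 bp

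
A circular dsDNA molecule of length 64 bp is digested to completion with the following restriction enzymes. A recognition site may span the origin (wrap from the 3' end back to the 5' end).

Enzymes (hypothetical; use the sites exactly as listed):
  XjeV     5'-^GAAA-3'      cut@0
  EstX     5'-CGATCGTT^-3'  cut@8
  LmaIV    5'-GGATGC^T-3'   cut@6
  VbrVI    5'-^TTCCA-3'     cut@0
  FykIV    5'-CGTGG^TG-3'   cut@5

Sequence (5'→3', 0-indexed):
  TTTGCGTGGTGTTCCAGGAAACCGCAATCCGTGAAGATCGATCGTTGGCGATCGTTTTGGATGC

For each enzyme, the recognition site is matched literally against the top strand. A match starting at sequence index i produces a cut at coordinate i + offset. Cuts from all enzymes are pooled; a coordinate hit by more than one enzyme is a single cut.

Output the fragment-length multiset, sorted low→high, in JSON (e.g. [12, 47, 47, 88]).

[2,6,8,9,10,29]

Per-enzyme occurrences:
  XjeV GAAA/0: at [17] ⇒ [17]
  EstX CGATCGTT/8: at [38, 48] ⇒ [46, 56]
  LmaIV GGATGCT/6: at [58] ⇒ [0]
  VbrVI TTCCA/0: at [11] ⇒ [11]
  FykIV CGTGGTG/5: at [4] ⇒ [9]

Pooled cuts: [0, 9, 11, 17, 46, 56]

Fragment lengths:
  0→9: 9 bp
  9→11: 2 bp
  11→17: 6 bp
  17→46: 29 bp
  46→56: 10 bp
  56→0 (wrap): 64-56+0 = 8 bp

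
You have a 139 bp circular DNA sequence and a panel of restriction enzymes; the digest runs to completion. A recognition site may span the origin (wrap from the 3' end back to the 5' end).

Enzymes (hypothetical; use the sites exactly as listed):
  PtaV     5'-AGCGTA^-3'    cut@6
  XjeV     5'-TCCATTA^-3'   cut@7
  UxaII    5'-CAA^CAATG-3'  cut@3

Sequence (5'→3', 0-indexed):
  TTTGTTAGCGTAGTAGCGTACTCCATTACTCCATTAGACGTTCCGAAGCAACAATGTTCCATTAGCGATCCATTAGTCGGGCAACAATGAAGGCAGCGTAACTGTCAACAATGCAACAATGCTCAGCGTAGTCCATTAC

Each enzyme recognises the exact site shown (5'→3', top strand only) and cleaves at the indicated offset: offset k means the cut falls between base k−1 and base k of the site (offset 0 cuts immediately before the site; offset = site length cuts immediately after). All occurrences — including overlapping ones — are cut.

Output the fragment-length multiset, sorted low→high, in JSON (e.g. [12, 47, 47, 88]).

Scan for sites:
  PtaV AGCGTA/6: at [6, 14, 94, 124] ⇒ [12, 20, 100, 130]
  XjeV TCCATTA/7: at [21, 29, 57, 68, 131] ⇒ [28, 36, 64, 75, 138]
  UxaII CAACAATG/3: at [48, 81, 105, 113] ⇒ [51, 84, 108, 116]

All cut coordinates (distinct, sorted): [12, 20, 28, 36, 51, 64, 75, 84, 100, 108, 116, 130, 138]

Fragments:
  12→20: 8 bp
  20→28: 8 bp
  28→36: 8 bp
  36→51: 15 bp
  51→64: 13 bp
  64→75: 11 bp
  75→84: 9 bp
  84→100: 16 bp
  100→108: 8 bp
  108→116: 8 bp
  116→130: 14 bp
  130→138: 8 bp
  138→12 (wrap): 139-138+12 = 13 bp

[8,8,8,8,8,8,9,11,13,13,14,15,16]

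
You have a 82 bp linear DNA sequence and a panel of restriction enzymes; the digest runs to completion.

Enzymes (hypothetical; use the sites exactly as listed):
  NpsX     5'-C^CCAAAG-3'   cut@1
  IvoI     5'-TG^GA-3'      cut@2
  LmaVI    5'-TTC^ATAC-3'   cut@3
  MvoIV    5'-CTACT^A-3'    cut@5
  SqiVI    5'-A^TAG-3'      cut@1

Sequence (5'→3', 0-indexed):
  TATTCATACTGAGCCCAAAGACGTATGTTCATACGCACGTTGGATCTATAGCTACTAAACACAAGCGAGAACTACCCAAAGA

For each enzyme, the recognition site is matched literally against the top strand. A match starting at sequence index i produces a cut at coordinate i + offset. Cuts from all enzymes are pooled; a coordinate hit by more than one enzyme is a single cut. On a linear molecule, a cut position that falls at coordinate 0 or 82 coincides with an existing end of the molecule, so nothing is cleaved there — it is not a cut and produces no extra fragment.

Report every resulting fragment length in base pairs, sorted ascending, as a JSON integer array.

Per-enzyme occurrences:
  NpsX (CCCAAAG, off=1): starts [13, 74] → cuts [14, 75]
  IvoI (TGGA, off=2): starts [40] → cuts [42]
  LmaVI (TTCATAC, off=3): starts [2, 27] → cuts [5, 30]
  MvoIV (CTACTA, off=5): starts [51] → cuts [56]
  SqiVI (ATAG, off=1): starts [47] → cuts [48]

All cut coordinates (distinct, sorted): [5, 14, 30, 42, 48, 56, 75]

Fragment lengths:
  [0,5): 5 bp
  [5,14): 9 bp
  [14,30): 16 bp
  [30,42): 12 bp
  [42,48): 6 bp
  [48,56): 8 bp
  [56,75): 19 bp
  [75,82): 7 bp

[5,6,7,8,9,12,16,19]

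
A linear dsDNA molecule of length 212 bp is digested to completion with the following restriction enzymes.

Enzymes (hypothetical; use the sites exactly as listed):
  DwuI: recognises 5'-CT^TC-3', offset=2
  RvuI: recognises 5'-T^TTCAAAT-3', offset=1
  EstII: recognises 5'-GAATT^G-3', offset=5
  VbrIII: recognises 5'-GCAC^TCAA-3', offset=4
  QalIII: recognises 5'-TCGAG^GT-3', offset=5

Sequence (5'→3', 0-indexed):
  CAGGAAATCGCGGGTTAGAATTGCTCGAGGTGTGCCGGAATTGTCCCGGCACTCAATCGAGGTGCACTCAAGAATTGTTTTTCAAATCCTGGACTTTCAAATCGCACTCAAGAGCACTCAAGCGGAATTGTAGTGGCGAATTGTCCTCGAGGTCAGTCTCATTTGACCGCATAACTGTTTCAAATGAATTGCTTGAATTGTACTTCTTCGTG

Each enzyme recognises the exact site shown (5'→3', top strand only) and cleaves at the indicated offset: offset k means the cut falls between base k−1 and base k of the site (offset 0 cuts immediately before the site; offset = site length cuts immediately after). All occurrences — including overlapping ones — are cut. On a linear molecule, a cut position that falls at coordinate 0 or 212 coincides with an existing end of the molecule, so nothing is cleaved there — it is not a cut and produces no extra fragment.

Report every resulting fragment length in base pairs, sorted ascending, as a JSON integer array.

[3,4,5,5,6,7,9,9,9,9,10,10,12,12,12,13,13,15,22,27]

Per-enzyme occurrences:
  DwuI (CTTC, off=2): starts [202, 205] → cuts [204, 207]
  RvuI (TTTCAAAT, off=1): starts [79, 94, 177] → cuts [80, 95, 178]
  EstII (GAATTG, off=5): starts [17, 37, 71, 124, 137, 185, 194] → cuts [22, 42, 76, 129, 142, 190, 199]
  VbrIII (GCACTCAA, off=4): starts [48, 63, 103, 113] → cuts [52, 67, 107, 117]
  QalIII (TCGAGGT, off=5): starts [24, 56, 146] → cuts [29, 61, 151]

Pooled cuts: [22, 29, 42, 52, 61, 67, 76, 80, 95, 107, 117, 129, 142, 151, 178, 190, 199, 204, 207]

Fragments:
  [0,22): 22 bp
  [22,29): 7 bp
  [29,42): 13 bp
  [42,52): 10 bp
  [52,61): 9 bp
  [61,67): 6 bp
  [67,76): 9 bp
  [76,80): 4 bp
  [80,95): 15 bp
  [95,107): 12 bp
  [107,117): 10 bp
  [117,129): 12 bp
  [129,142): 13 bp
  [142,151): 9 bp
  [151,178): 27 bp
  [178,190): 12 bp
  [190,199): 9 bp
  [199,204): 5 bp
  [204,207): 3 bp
  [207,212): 5 bp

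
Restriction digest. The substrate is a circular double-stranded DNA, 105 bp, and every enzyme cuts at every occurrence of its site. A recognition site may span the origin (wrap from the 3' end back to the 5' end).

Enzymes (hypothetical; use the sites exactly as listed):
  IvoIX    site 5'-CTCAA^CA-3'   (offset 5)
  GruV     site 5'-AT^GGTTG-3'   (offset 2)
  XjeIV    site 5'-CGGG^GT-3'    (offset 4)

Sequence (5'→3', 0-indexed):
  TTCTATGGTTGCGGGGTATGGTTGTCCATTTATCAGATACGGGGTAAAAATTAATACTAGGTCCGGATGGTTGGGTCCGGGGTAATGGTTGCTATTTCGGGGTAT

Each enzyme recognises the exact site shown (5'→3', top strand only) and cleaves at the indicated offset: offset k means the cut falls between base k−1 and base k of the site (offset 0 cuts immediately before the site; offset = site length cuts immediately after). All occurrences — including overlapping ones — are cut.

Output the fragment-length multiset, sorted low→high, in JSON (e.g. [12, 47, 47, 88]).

[4,5,9,10,13,15,24,25]

Scan for sites:
  IvoIX (CTCAACA, off=5): no sites
  GruV (ATGGTTG, off=2): starts [4, 17, 66, 84] → cuts [6, 19, 68, 86]
  XjeIV (CGGGGT, off=4): starts [11, 39, 77, 97] → cuts [15, 43, 81, 101]

Pooled cuts: [6, 15, 19, 43, 68, 81, 86, 101]

Fragments:
  6→15: 9 bp
  15→19: 4 bp
  19→43: 24 bp
  43→68: 25 bp
  68→81: 13 bp
  81→86: 5 bp
  86→101: 15 bp
  101→6 (wrap): 105-101+6 = 10 bp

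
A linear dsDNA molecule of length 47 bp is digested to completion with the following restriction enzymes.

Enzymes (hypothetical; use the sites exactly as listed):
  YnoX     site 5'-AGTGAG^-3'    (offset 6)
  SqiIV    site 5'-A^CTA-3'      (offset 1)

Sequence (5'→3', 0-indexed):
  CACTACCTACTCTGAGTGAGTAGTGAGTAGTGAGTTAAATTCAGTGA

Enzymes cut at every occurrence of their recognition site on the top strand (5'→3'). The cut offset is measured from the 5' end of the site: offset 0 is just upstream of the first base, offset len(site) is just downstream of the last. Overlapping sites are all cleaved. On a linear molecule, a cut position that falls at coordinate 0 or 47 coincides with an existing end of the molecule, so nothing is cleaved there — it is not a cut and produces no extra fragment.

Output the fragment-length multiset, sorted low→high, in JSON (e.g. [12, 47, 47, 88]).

[2,7,7,13,18]

Per-enzyme occurrences:
  YnoX (AGTGAG, off=6): starts [14, 21, 28] → cuts [20, 27, 34]
  SqiIV (ACTA, off=1): starts [1] → cuts [2]

Pooled cuts: [2, 20, 27, 34]

Fragments:
  [0,2): 2 bp
  [2,20): 18 bp
  [20,27): 7 bp
  [27,34): 7 bp
  [34,47): 13 bp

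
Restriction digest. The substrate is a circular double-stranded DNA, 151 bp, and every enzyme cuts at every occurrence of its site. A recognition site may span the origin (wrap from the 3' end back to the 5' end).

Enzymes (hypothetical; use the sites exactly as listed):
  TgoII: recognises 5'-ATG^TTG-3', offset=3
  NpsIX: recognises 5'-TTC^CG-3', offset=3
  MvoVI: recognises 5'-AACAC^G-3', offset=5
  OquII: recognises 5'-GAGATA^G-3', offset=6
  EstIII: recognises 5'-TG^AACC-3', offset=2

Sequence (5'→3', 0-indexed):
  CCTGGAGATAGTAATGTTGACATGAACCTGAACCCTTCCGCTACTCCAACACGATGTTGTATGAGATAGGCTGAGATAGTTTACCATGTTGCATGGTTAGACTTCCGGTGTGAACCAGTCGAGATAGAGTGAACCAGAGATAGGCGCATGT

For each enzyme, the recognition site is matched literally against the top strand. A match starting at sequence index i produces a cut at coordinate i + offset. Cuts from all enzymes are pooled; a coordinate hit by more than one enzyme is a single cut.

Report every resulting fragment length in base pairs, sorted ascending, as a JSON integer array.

Scan for sites:
  TgoII ATGTTG/3: at [13, 53, 85] ⇒ [16, 56, 88]
  NpsIX TTCCG/3: at [35, 102] ⇒ [38, 105]
  MvoVI AACACG/5: at [47] ⇒ [52]
  OquII GAGATAG/6: at [4, 62, 72, 120, 136] ⇒ [10, 68, 78, 126, 142]
  EstIII TGAACC/2: at [22, 28, 110, 129] ⇒ [24, 30, 112, 131]

All cut coordinates (distinct, sorted): [10, 16, 24, 30, 38, 52, 56, 68, 78, 88, 105, 112, 126, 131, 142]

Fragments:
  10→16: 6 bp
  16→24: 8 bp
  24→30: 6 bp
  30→38: 8 bp
  38→52: 14 bp
  52→56: 4 bp
  56→68: 12 bp
  68→78: 10 bp
  78→88: 10 bp
  88→105: 17 bp
  105→112: 7 bp
  112→126: 14 bp
  126→131: 5 bp
  131→142: 11 bp
  142→10 (wrap): 151-142+10 = 19 bp

[4,5,6,6,7,8,8,10,10,11,12,14,14,17,19]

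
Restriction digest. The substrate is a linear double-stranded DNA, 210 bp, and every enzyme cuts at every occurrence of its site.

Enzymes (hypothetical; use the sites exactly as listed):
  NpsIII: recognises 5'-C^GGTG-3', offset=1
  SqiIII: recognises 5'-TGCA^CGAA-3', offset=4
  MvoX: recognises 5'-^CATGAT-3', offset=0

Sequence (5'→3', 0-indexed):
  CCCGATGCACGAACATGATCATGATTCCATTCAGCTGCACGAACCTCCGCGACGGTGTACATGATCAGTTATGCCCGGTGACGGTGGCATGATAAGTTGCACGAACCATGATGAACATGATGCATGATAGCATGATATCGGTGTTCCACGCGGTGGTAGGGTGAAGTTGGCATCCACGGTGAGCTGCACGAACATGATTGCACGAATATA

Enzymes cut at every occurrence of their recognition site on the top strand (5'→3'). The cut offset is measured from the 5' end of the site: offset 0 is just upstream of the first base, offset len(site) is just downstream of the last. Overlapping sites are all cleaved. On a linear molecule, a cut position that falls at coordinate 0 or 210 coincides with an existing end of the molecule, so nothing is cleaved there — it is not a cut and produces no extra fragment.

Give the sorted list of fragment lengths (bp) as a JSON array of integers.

Per-enzyme occurrences:
  NpsIII (CGGTG, off=1): starts [52, 75, 81, 138, 150, 176] → cuts [53, 76, 82, 139, 151, 177]
  SqiIII (TGCACGAA, off=4): starts [5, 35, 97, 184, 198] → cuts [9, 39, 101, 188, 202]
  MvoX (CATGAT, off=0): starts [13, 19, 59, 87, 106, 115, 122, 130, 192] → cuts [13, 19, 59, 87, 106, 115, 122, 130, 192]

Pooled cuts: [9, 13, 19, 39, 53, 59, 76, 82, 87, 101, 106, 115, 122, 130, 139, 151, 177, 188, 192, 202]

Fragment lengths:
  [0,9): 9 bp
  [9,13): 4 bp
  [13,19): 6 bp
  [19,39): 20 bp
  [39,53): 14 bp
  [53,59): 6 bp
  [59,76): 17 bp
  [76,82): 6 bp
  [82,87): 5 bp
  [87,101): 14 bp
  [101,106): 5 bp
  [106,115): 9 bp
  [115,122): 7 bp
  [122,130): 8 bp
  [130,139): 9 bp
  [139,151): 12 bp
  [151,177): 26 bp
  [177,188): 11 bp
  [188,192): 4 bp
  [192,202): 10 bp
  [202,210): 8 bp

[4,4,5,5,6,6,6,7,8,8,9,9,9,10,11,12,14,14,17,20,26]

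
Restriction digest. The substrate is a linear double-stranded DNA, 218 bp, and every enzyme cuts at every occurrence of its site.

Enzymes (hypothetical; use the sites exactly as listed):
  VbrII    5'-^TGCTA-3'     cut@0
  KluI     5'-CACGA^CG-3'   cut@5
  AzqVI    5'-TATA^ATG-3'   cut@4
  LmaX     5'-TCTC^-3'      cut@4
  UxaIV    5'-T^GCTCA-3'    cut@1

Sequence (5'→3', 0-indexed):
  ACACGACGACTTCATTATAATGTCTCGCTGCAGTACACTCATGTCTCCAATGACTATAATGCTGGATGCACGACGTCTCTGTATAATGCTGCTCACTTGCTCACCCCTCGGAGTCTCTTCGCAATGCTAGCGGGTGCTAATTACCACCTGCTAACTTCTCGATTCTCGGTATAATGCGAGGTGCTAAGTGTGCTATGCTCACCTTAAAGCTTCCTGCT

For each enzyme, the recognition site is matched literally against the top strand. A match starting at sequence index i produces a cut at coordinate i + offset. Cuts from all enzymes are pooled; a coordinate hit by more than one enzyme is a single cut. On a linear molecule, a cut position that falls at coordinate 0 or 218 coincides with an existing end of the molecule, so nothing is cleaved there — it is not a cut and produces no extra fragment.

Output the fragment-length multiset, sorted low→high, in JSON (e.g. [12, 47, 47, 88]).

[5,6,6,6,6,6,7,7,7,8,8,9,10,11,12,13,14,15,19,21,22]

Site scan:
  VbrII TGCTA/0: at [124, 134, 148, 181, 190] ⇒ [124, 134, 148, 181, 190]
  KluI CACGACG/5: at [1, 68] ⇒ [6, 73]
  AzqVI TATAATG/4: at [15, 54, 81, 169] ⇒ [19, 58, 85, 173]
  LmaX TCTC/4: at [22, 43, 75, 113, 156, 163] ⇒ [26, 47, 79, 117, 160, 167]
  UxaIV TGCTCA/1: at [89, 97, 195] ⇒ [90, 98, 196]

Pooled cuts: [6, 19, 26, 47, 58, 73, 79, 85, 90, 98, 117, 124, 134, 148, 160, 167, 173, 181, 190, 196]

Fragment lengths:
  [0,6): 6 bp
  [6,19): 13 bp
  [19,26): 7 bp
  [26,47): 21 bp
  [47,58): 11 bp
  [58,73): 15 bp
  [73,79): 6 bp
  [79,85): 6 bp
  [85,90): 5 bp
  [90,98): 8 bp
  [98,117): 19 bp
  [117,124): 7 bp
  [124,134): 10 bp
  [134,148): 14 bp
  [148,160): 12 bp
  [160,167): 7 bp
  [167,173): 6 bp
  [173,181): 8 bp
  [181,190): 9 bp
  [190,196): 6 bp
  [196,218): 22 bp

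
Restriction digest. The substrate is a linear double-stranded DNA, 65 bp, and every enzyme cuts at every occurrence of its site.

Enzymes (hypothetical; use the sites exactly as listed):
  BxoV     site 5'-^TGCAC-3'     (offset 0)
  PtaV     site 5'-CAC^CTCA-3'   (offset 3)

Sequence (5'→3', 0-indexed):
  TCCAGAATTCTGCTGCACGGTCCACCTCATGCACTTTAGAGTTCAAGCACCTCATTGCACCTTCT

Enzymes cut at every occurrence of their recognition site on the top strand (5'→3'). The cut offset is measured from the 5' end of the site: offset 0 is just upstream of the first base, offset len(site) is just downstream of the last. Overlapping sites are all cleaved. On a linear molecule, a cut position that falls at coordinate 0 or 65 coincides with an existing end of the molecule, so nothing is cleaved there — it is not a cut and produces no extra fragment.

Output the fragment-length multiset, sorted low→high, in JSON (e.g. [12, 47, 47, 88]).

Site scan:
  BxoV TGCAC/0: at [13, 29, 55] ⇒ [13, 29, 55]
  PtaV CACCTCA/3: at [22, 47] ⇒ [25, 50]

All cut coordinates (distinct, sorted): [13, 25, 29, 50, 55]

Fragment lengths:
  [0,13): 13 bp
  [13,25): 12 bp
  [25,29): 4 bp
  [29,50): 21 bp
  [50,55): 5 bp
  [55,65): 10 bp

[4,5,10,12,13,21]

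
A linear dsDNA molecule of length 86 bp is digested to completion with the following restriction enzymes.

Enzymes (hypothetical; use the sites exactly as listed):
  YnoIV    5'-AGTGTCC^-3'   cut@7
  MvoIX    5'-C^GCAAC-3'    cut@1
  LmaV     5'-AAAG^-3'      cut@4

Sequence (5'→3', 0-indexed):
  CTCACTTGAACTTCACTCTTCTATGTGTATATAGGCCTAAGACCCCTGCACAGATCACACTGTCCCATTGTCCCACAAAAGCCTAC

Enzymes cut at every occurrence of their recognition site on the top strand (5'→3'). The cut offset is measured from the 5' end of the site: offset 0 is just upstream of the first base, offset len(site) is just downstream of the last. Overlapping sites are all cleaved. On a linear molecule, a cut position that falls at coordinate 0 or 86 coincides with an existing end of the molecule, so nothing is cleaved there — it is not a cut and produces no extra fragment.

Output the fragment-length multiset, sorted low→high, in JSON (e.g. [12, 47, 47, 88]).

Site scan:
  YnoIV (AGTGTCC, off=7): no sites
  MvoIX (CGCAAC, off=1): no sites
  LmaV (AAAG, off=4): starts [77] → cuts [81]

Pooled cuts: [81]

Fragments:
  [0,81): 81 bp
  [81,86): 5 bp

[5,81]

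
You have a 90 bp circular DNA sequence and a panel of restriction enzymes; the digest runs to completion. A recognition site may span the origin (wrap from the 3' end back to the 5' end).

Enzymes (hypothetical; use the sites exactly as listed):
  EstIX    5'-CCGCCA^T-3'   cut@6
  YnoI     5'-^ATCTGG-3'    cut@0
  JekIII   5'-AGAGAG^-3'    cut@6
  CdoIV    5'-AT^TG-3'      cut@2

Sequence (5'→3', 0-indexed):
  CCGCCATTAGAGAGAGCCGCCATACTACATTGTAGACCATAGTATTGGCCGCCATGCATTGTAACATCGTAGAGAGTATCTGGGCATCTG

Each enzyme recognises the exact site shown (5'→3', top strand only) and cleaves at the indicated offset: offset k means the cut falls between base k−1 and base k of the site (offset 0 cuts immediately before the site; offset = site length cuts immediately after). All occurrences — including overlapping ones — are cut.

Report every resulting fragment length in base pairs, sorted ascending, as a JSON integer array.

[1,2,5,6,8,8,9,15,17,19]

Site scan:
  EstIX (CCGCCAT, off=6): starts [0, 16, 48] → cuts [6, 22, 54]
  YnoI (ATCTGG, off=0): starts [77] → cuts [77]
  JekIII (AGAGAG, off=6): starts [8, 10, 70] → cuts [14, 16, 76]
  CdoIV (ATTG, off=2): starts [28, 43, 57] → cuts [30, 45, 59]

Pooled cuts: [6, 14, 16, 22, 30, 45, 54, 59, 76, 77]

Fragment lengths:
  6→14: 8 bp
  14→16: 2 bp
  16→22: 6 bp
  22→30: 8 bp
  30→45: 15 bp
  45→54: 9 bp
  54→59: 5 bp
  59→76: 17 bp
  76→77: 1 bp
  77→6 (wrap): 90-77+6 = 19 bp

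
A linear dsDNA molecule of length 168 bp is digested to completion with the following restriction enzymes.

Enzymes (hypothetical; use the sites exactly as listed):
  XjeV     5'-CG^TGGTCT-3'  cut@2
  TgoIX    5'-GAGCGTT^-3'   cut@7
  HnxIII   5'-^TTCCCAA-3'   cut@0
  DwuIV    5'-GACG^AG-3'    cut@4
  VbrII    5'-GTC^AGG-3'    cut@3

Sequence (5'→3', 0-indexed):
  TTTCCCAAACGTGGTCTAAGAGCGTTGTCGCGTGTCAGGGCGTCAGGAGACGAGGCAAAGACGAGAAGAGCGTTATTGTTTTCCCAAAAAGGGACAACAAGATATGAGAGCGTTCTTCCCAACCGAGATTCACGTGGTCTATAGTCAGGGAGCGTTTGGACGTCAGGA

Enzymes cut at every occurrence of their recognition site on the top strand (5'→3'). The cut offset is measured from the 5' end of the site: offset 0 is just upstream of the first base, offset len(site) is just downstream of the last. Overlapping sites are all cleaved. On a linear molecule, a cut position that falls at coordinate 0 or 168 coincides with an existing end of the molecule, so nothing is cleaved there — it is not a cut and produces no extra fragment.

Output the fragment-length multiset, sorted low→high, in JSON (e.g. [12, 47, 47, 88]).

Site scan:
  XjeV CGTGGTCT/2: at [9, 132] ⇒ [11, 134]
  TgoIX GAGCGTT/7: at [19, 67, 107, 149] ⇒ [26, 74, 114, 156]
  HnxIII TTCCCAA/0: at [1, 80, 115] ⇒ [1, 80, 115]
  DwuIV GACGAG/4: at [48, 59] ⇒ [52, 63]
  VbrII GTCAGG/3: at [33, 41, 143, 161] ⇒ [36, 44, 146, 164]

Pooled cuts: [1, 11, 26, 36, 44, 52, 63, 74, 80, 114, 115, 134, 146, 156, 164]

Fragments:
  [0,1): 1 bp
  [1,11): 10 bp
  [11,26): 15 bp
  [26,36): 10 bp
  [36,44): 8 bp
  [44,52): 8 bp
  [52,63): 11 bp
  [63,74): 11 bp
  [74,80): 6 bp
  [80,114): 34 bp
  [114,115): 1 bp
  [115,134): 19 bp
  [134,146): 12 bp
  [146,156): 10 bp
  [156,164): 8 bp
  [164,168): 4 bp

[1,1,4,6,8,8,8,10,10,10,11,11,12,15,19,34]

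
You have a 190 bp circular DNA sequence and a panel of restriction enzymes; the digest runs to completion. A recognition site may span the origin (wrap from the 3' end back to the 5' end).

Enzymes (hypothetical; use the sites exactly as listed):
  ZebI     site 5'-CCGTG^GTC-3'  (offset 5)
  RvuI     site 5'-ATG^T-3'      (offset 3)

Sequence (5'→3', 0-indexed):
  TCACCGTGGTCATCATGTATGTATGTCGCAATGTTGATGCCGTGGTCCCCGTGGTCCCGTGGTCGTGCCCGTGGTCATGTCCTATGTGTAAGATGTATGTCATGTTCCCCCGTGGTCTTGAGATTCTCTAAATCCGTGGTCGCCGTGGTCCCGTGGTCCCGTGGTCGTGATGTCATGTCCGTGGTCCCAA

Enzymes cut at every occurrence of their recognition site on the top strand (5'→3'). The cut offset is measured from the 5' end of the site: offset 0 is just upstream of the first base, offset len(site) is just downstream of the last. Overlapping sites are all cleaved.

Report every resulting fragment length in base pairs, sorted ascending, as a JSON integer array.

[4,4,4,5,5,6,6,7,8,8,8,8,9,9,9,9,9,10,11,12,15,24]

Scan for sites:
  ZebI CCGTGGTC/5: at [3, 39, 48, 56, 68, 109, 133, 142, 150, 158, 178] ⇒ [8, 44, 53, 61, 73, 114, 138, 147, 155, 163, 183]
  RvuI ATGT/3: at [14, 18, 22, 30, 76, 83, 92, 96, 101, 169, 174] ⇒ [17, 21, 25, 33, 79, 86, 95, 99, 104, 172, 177]

All cut coordinates (distinct, sorted): [8, 17, 21, 25, 33, 44, 53, 61, 73, 79, 86, 95, 99, 104, 114, 138, 147, 155, 163, 172, 177, 183]

Fragment lengths:
  8→17: 9 bp
  17→21: 4 bp
  21→25: 4 bp
  25→33: 8 bp
  33→44: 11 bp
  44→53: 9 bp
  53→61: 8 bp
  61→73: 12 bp
  73→79: 6 bp
  79→86: 7 bp
  86→95: 9 bp
  95→99: 4 bp
  99→104: 5 bp
  104→114: 10 bp
  114→138: 24 bp
  138→147: 9 bp
  147→155: 8 bp
  155→163: 8 bp
  163→172: 9 bp
  172→177: 5 bp
  177→183: 6 bp
  183→8 (wrap): 190-183+8 = 15 bp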